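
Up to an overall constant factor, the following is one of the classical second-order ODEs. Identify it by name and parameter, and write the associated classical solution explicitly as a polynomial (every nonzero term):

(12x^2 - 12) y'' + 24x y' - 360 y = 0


All three coefficients share the factor -12; dividing through by -12 gives  (1 - x^2) y'' - 2x y' + 30 y = 0.
This matches the Legendre equation (1 - x^2) y'' - 2x y' + n(n+1) y = 0 (note the -2x y' term) with n(n+1) = 30, so n = 5; the polynomial solution is P_5(x).
With y = sum_k a_k x^k, matching x^k gives (k+2)(k+1) a_{k+2} = [k(k+1) - n(n+1)] a_k = (k - 5)(k + 6) a_k. The right side vanishes at k = 5, so the series with the parity of 5 terminates at degree 5.
Standard normalization (P_n(1) = 1): leading coefficient (2n)!/(2^n (n!)^2) = 3628800/(32*14400) = 63/8, so a_5 = 63/8. Work downward with a_k = (k+1)(k+2) a_{k+2} / ((k - 5)(k + 6)):
  a_3 = (4)(5)(63/8) / ((3 - 5)(3 + 6)) = (315/2)/(-18) = -35/4
  a_1 = (2)(3)(-35/4) / ((1 - 5)(1 + 6)) = (-105/2)/(-28) = 15/8
Hence P_5(x) = 63 x^5/8 - 35 x^3/4 + 15 x/8.

P_5(x); series = 63 x^5/8 - 35 x^3/4 + 15 x/8


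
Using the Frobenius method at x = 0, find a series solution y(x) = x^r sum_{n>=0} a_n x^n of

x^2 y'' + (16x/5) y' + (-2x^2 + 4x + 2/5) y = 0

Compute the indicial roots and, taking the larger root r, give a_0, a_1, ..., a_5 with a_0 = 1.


Write in Frobenius form y'' + (p(x)/x) y' + (q(x)/x^2) y = 0:
  p(x) = 16/5,  q(x) = -2x^2 + 4x + 2/5.
Indicial equation: r(r-1) + (16/5) r + (2/5) = 0 -> roots r_1 = -1/5, r_2 = -2.
Take r = r_1 = -1/5. Let y(x) = x^r sum_{n>=0} a_n x^n with a_0 = 1.
Substitute y = x^r sum a_n x^n and match x^{r+n}. The recurrence is
  D(n) a_n + 4 a_{n-1} - 2 a_{n-2} = 0,  where D(n) = (r+n)(r+n-1) + (16/5)(r+n) + (2/5).
  a_n = [-4 a_{n-1} + 2 a_{n-2}] / D(n).
Since the indicial polynomial factors as (r - r_1)(r - r_2), D(n) = (r_1 + n - r_1)(r_1 + n - r_2) = n(n + 9/5).
Evaluating step by step (a_0 = 1):
  n = 1: D(1) = 1(1 + 9/5) = 14/5; numerator = -4(1) = -4; a_1 = (-4)/(14/5) = -10/7
  n = 2: D(2) = 2(2 + 9/5) = 38/5; numerator = -4(-10/7) + 2(1) = 54/7; a_2 = (54/7)/(38/5) = 135/133
  n = 3: D(3) = 3(3 + 9/5) = 72/5; numerator = -4(135/133) + 2(-10/7) = -920/133; a_3 = (-920/133)/(72/5) = -575/1197
  n = 4: D(4) = 4(4 + 9/5) = 116/5; numerator = -4(-575/1197) + 2(135/133) = 4730/1197; a_4 = (4730/1197)/(116/5) = 11825/69426
  n = 5: D(5) = 5(5 + 9/5) = 34; numerator = -4(11825/69426) + 2(-575/1197) = -1000/609; a_5 = (-1000/609)/(34) = -500/10353

r = -1/5; a_0 = 1; a_1 = -10/7; a_2 = 135/133; a_3 = -575/1197; a_4 = 11825/69426; a_5 = -500/10353


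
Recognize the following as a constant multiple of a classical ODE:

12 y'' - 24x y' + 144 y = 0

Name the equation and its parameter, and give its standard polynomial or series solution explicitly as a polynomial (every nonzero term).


All three coefficients share the factor 12; dividing through by 12 gives  y'' - 2x y' + 12 y = 0.
This matches the Hermite equation y'' - 2x y' + 2n y = 0 with 2n = 12, so n = 6; the polynomial solution is H_6(x).
With y = sum_k a_k x^k, matching x^k gives (k+2)(k+1) a_{k+2} = 2(k - n) a_k = 2(k - 6) a_k. The right side vanishes at k = 6, so the series with the parity of 6 terminates at degree 6.
Standard normalization: leading coefficient of H_n is 2^n, so a_6 = 2^6 = 64. Work downward with a_k = (k+1)(k+2) a_{k+2} / (2(k - n)):
  a_4 = (5)(6)(64) / (2(4 - 6)) = 1920/(-4) = -480
  a_2 = (3)(4)(-480) / (2(2 - 6)) = -5760/(-8) = 720
  a_0 = (1)(2)(720) / (2(0 - 6)) = 1440/(-12) = -120
Hence H_6(x) = 64 x^6 - 480 x^4 + 720 x^2 - 120.

H_6(x); series = 64 x^6 - 480 x^4 + 720 x^2 - 120


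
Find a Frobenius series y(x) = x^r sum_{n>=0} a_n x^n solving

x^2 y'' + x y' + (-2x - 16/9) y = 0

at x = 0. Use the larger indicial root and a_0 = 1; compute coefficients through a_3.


Write in Frobenius form y'' + (p(x)/x) y' + (q(x)/x^2) y = 0:
  p(x) = 1,  q(x) = -2x - 16/9.
Indicial equation: r(r-1) + (1) r + (-16/9) = 0 -> roots r_1 = 4/3, r_2 = -4/3.
Take r = r_1 = 4/3. Let y(x) = x^r sum_{n>=0} a_n x^n with a_0 = 1.
Substitute y = x^r sum a_n x^n and match x^{r+n}. The recurrence is
  D(n) a_n - 2 a_{n-1} = 0,  where D(n) = (r+n)(r+n-1) + (1)(r+n) + (-16/9).
  a_n = 2 / D(n) * a_{n-1}.
Since the indicial polynomial factors as (r - r_1)(r - r_2), D(n) = (r_1 + n - r_1)(r_1 + n - r_2) = n(n + 8/3).
Evaluating step by step (a_0 = 1):
  n = 1: D(1) = 1(1 + 8/3) = 11/3; numerator = 2(1) = 2; a_1 = (2)/(11/3) = 6/11
  n = 2: D(2) = 2(2 + 8/3) = 28/3; numerator = 2(6/11) = 12/11; a_2 = (12/11)/(28/3) = 9/77
  n = 3: D(3) = 3(3 + 8/3) = 17; numerator = 2(9/77) = 18/77; a_3 = (18/77)/(17) = 18/1309

r = 4/3; a_0 = 1; a_1 = 6/11; a_2 = 9/77; a_3 = 18/1309


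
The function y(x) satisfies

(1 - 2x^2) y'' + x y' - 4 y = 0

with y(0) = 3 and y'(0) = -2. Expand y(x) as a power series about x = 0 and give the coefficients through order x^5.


Ansatz: y(x) = sum_{n>=0} a_n x^n, so y'(x) = sum_{n>=1} n a_n x^(n-1) and y''(x) = sum_{n>=2} n(n-1) a_n x^(n-2).
Substitute into P(x) y'' + Q(x) y' + R(x) y = 0 with P(x) = 1 - 2x^2, Q(x) = x, R(x) = -4, and match powers of x.
Initial conditions: a_0 = 3, a_1 = -2.
Setting the coefficient of each power of x to zero and solving order by order (substituting the coefficients already found):
  x^0: 2 a_2 - 4 a_0 = 0  ->  2 a_2 = 4 a_0 = 12  ->  a_2 = 6
  x^1: 6 a_3 - 3 a_1 = 0  ->  6 a_3 = 3 a_1 = -6  ->  a_3 = -1
  x^2: 12 a_4 - 6 a_2 = 0  ->  12 a_4 = 6 a_2 = 36  ->  a_4 = 3
  x^3: 20 a_5 - 13 a_3 = 0  ->  20 a_5 = 13 a_3 = -13  ->  a_5 = -13/20
Truncated series: y(x) = 3 - 2 x + 6 x^2 - x^3 + 3 x^4 - (13/20) x^5 + O(x^6).

a_0 = 3; a_1 = -2; a_2 = 6; a_3 = -1; a_4 = 3; a_5 = -13/20


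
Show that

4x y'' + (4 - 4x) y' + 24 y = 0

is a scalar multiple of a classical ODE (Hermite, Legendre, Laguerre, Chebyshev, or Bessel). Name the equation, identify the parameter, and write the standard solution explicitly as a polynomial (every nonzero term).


All three coefficients share the factor 4; dividing through by 4 gives  x y'' + (1 - x) y' + 6 y = 0.
This matches the Laguerre equation x y'' + (1 - x) y' + n y = 0 with n = 6; the polynomial solution is L_6(x).
With y = sum_k a_k x^k, matching x^k gives (k+1)k a_{k+1} + (k+1) a_{k+1} - k a_k + n a_k = 0, i.e. (k+1)^2 a_{k+1} = (k - n) a_k = (k - 6) a_k. The right side vanishes at k = 6, so the series terminates at degree 6.
Standard normalization L_n(0) = 1 gives a_0 = 1. Work upward with a_{k+1} = (k - 6) a_k / (k+1)^2:
  a_1 = (0 - 6)(1) / 1^2 = -6/1 = -6
  a_2 = (1 - 6)(-6) / 2^2 = 30/4 = 15/2
  a_3 = (2 - 6)(15/2) / 3^2 = -30/9 = -10/3
  a_4 = (3 - 6)(-10/3) / 4^2 = 10/16 = 5/8
  a_5 = (4 - 6)(5/8) / 5^2 = (-5/4)/25 = -1/20
  a_6 = (5 - 6)(-1/20) / 6^2 = (1/20)/36 = 1/720
Hence L_6(x) = x^6/720 - x^5/20 + 5 x^4/8 - 10 x^3/3 + 15 x^2/2 - 6 x + 1.

L_6(x); series = x^6/720 - x^5/20 + 5 x^4/8 - 10 x^3/3 + 15 x^2/2 - 6 x + 1


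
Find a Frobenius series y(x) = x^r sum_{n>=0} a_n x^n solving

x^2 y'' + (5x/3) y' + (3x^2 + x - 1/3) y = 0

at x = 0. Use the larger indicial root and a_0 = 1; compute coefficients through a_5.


Write in Frobenius form y'' + (p(x)/x) y' + (q(x)/x^2) y = 0:
  p(x) = 5/3,  q(x) = 3x^2 + x - 1/3.
Indicial equation: r(r-1) + (5/3) r + (-1/3) = 0 -> roots r_1 = 1/3, r_2 = -1.
Take r = r_1 = 1/3. Let y(x) = x^r sum_{n>=0} a_n x^n with a_0 = 1.
Substitute y = x^r sum a_n x^n and match x^{r+n}. The recurrence is
  D(n) a_n + 1 a_{n-1} + 3 a_{n-2} = 0,  where D(n) = (r+n)(r+n-1) + (5/3)(r+n) + (-1/3).
  a_n = [-1 a_{n-1} - 3 a_{n-2}] / D(n).
Since the indicial polynomial factors as (r - r_1)(r - r_2), D(n) = (r_1 + n - r_1)(r_1 + n - r_2) = n(n + 4/3).
Evaluating step by step (a_0 = 1):
  n = 1: D(1) = 1(1 + 4/3) = 7/3; numerator = -1(1) = -1; a_1 = (-1)/(7/3) = -3/7
  n = 2: D(2) = 2(2 + 4/3) = 20/3; numerator = -1(-3/7) - 3(1) = -18/7; a_2 = (-18/7)/(20/3) = -27/70
  n = 3: D(3) = 3(3 + 4/3) = 13; numerator = -1(-27/70) - 3(-3/7) = 117/70; a_3 = (117/70)/(13) = 9/70
  n = 4: D(4) = 4(4 + 4/3) = 64/3; numerator = -1(9/70) - 3(-27/70) = 36/35; a_4 = (36/35)/(64/3) = 27/560
  n = 5: D(5) = 5(5 + 4/3) = 95/3; numerator = -1(27/560) - 3(9/70) = -243/560; a_5 = (-243/560)/(95/3) = -729/53200

r = 1/3; a_0 = 1; a_1 = -3/7; a_2 = -27/70; a_3 = 9/70; a_4 = 27/560; a_5 = -729/53200


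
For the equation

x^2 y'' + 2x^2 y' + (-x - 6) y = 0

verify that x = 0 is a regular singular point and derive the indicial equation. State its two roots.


Divide by x^2 to reach normal form y'' + P_1(x) y' + P_2(x) y = 0 with P_1(x) = 2 and P_2(x) = -1/x - 6/x^2.
x = 0 is a singular point because the y-coefficient -1/x - 6/x^2 has a pole at x = 0.
It is a regular singular point because x P_1(x) = p(x) = 2x and x^2 P_2(x) = q(x) = -x - 6 are polynomials, hence analytic at x = 0.
p(0) = 0,  q(0) = -6.
Indicial equation: r(r-1) + p(0) r + q(0) = 0, i.e. r^2 + (p(0) - 1) r + q(0) = 0, i.e. r^2 - 1 r - 6 = 0.
Discriminant: (-1)^2 - 4(-6) = 25, so r = (1 ± 5)/2.
Solving: r_1 = 3, r_2 = -2.

indicial: r^2 - 1 r - 6 = 0; roots r_1 = 3, r_2 = -2


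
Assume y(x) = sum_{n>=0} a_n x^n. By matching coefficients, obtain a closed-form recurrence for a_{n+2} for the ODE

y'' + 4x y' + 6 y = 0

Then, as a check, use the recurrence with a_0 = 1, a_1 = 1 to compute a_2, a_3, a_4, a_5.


Substitute y = sum_n a_n x^n.
y''(x) has coefficient (n+2)(n+1) a_{n+2} at x^n;
4 x y'(x) has coefficient 4 n a_n at x^n (shift);
6 y(x) has coefficient 6 a_n at x^n.
Matching x^n: (n+2)(n+1) a_{n+2} + (4n + 6) a_n = 0.
Thus a_{n+2} = (-4n - 6) / ((n+1)(n+2)) * a_n.

Check with a_0 = 1, a_1 = 1 (apply the recurrence for n = 0, 1, 2, 3): a_0 = 1, a_1 = 1, a_2 = -3, a_3 = -5/3, a_4 = 7/2, a_5 = 3/2.

a_(n+2) = (-4n - 6) / ((n+1)(n+2)) * a_n; check: a_0 = 1, a_1 = 1, a_2 = -3, a_3 = -5/3, a_4 = 7/2, a_5 = 3/2


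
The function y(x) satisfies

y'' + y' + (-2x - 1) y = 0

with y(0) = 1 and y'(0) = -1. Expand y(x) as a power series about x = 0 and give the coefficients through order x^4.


Ansatz: y(x) = sum_{n>=0} a_n x^n, so y'(x) = sum_{n>=1} n a_n x^(n-1) and y''(x) = sum_{n>=2} n(n-1) a_n x^(n-2).
Substitute into P(x) y'' + Q(x) y' + R(x) y = 0 with P(x) = 1, Q(x) = 1, R(x) = -2x - 1, and match powers of x.
Initial conditions: a_0 = 1, a_1 = -1.
Setting the coefficient of each power of x to zero and solving order by order (substituting the coefficients already found):
  x^0: 2 a_2 + a_1 - a_0 = 0  ->  2 a_2 = -a_1 + a_0 = 2  ->  a_2 = 1
  x^1: 6 a_3 + 2 a_2 - a_1 - 2 a_0 = 0  ->  6 a_3 = -2 a_2 + a_1 + 2 a_0 = -1  ->  a_3 = -1/6
  x^2: 12 a_4 + 3 a_3 - a_2 - 2 a_1 = 0  ->  12 a_4 = -3 a_3 + a_2 + 2 a_1 = -1/2  ->  a_4 = -1/24
Truncated series: y(x) = 1 - x + x^2 - (1/6) x^3 - (1/24) x^4 + O(x^5).

a_0 = 1; a_1 = -1; a_2 = 1; a_3 = -1/6; a_4 = -1/24


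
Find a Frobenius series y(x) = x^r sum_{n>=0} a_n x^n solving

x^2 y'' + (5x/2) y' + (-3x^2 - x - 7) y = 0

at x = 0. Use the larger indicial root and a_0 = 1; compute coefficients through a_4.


Write in Frobenius form y'' + (p(x)/x) y' + (q(x)/x^2) y = 0:
  p(x) = 5/2,  q(x) = -3x^2 - x - 7.
Indicial equation: r(r-1) + (5/2) r + (-7) = 0 -> roots r_1 = 2, r_2 = -7/2.
Take r = r_1 = 2. Let y(x) = x^r sum_{n>=0} a_n x^n with a_0 = 1.
Substitute y = x^r sum a_n x^n and match x^{r+n}. The recurrence is
  D(n) a_n - 1 a_{n-1} - 3 a_{n-2} = 0,  where D(n) = (r+n)(r+n-1) + (5/2)(r+n) + (-7).
  a_n = [1 a_{n-1} + 3 a_{n-2}] / D(n).
Since the indicial polynomial factors as (r - r_1)(r - r_2), D(n) = (r_1 + n - r_1)(r_1 + n - r_2) = n(n + 11/2).
Evaluating step by step (a_0 = 1):
  n = 1: D(1) = 1(1 + 11/2) = 13/2; numerator = 1(1) = 1; a_1 = (1)/(13/2) = 2/13
  n = 2: D(2) = 2(2 + 11/2) = 15; numerator = 1(2/13) + 3(1) = 41/13; a_2 = (41/13)/(15) = 41/195
  n = 3: D(3) = 3(3 + 11/2) = 51/2; numerator = 1(41/195) + 3(2/13) = 131/195; a_3 = (131/195)/(51/2) = 262/9945
  n = 4: D(4) = 4(4 + 11/2) = 38; numerator = 1(262/9945) + 3(41/195) = 1307/1989; a_4 = (1307/1989)/(38) = 1307/75582

r = 2; a_0 = 1; a_1 = 2/13; a_2 = 41/195; a_3 = 262/9945; a_4 = 1307/75582


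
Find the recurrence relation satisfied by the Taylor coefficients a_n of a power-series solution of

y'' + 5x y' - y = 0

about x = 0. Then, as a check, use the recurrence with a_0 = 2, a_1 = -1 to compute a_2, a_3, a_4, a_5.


Substitute y = sum_n a_n x^n.
y''(x) has coefficient (n+2)(n+1) a_{n+2} at x^n;
5 x y'(x) has coefficient 5 n a_n at x^n (shift);
-y(x) has coefficient -1 a_n at x^n.
Matching x^n: (n+2)(n+1) a_{n+2} + (5n - 1) a_n = 0.
Thus a_{n+2} = (-5n + 1) / ((n+1)(n+2)) * a_n.

Check with a_0 = 2, a_1 = -1 (apply the recurrence for n = 0, 1, 2, 3): a_0 = 2, a_1 = -1, a_2 = 1, a_3 = 2/3, a_4 = -3/4, a_5 = -7/15.

a_(n+2) = (-5n + 1) / ((n+1)(n+2)) * a_n; check: a_0 = 2, a_1 = -1, a_2 = 1, a_3 = 2/3, a_4 = -3/4, a_5 = -7/15


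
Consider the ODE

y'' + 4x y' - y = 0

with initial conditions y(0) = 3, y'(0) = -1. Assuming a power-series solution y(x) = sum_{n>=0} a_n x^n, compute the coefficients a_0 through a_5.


Ansatz: y(x) = sum_{n>=0} a_n x^n, so y'(x) = sum_{n>=1} n a_n x^(n-1) and y''(x) = sum_{n>=2} n(n-1) a_n x^(n-2).
Substitute into P(x) y'' + Q(x) y' + R(x) y = 0 with P(x) = 1, Q(x) = 4x, R(x) = -1, and match powers of x.
Initial conditions: a_0 = 3, a_1 = -1.
Setting the coefficient of each power of x to zero and solving order by order (substituting the coefficients already found):
  x^0: 2 a_2 - a_0 = 0  ->  2 a_2 = a_0 = 3  ->  a_2 = 3/2
  x^1: 6 a_3 + 3 a_1 = 0  ->  6 a_3 = -3 a_1 = 3  ->  a_3 = 1/2
  x^2: 12 a_4 + 7 a_2 = 0  ->  12 a_4 = -7 a_2 = -21/2  ->  a_4 = -7/8
  x^3: 20 a_5 + 11 a_3 = 0  ->  20 a_5 = -11 a_3 = -11/2  ->  a_5 = -11/40
Truncated series: y(x) = 3 - x + (3/2) x^2 + (1/2) x^3 - (7/8) x^4 - (11/40) x^5 + O(x^6).

a_0 = 3; a_1 = -1; a_2 = 3/2; a_3 = 1/2; a_4 = -7/8; a_5 = -11/40


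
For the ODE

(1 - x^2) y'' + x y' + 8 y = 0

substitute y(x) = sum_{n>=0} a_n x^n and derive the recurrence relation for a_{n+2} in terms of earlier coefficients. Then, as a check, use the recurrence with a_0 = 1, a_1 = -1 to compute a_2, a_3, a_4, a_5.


Substitute y = sum_n a_n x^n.
(1 - 1 x^2) y'' contributes (n+2)(n+1) a_{n+2} - n(n-1) a_n at x^n.
x y'(x) contributes n a_n at x^n.
8 y(x) contributes 8 a_n at x^n.
Matching x^n: (n+2)(n+1) a_{n+2} + (-n(n-1) + n + 8) a_n = 0.
Thus a_{n+2} = (n(n-1) - n - 8) / ((n+1)(n+2)) * a_n.

Check with a_0 = 1, a_1 = -1 (apply the recurrence for n = 0, 1, 2, 3): a_0 = 1, a_1 = -1, a_2 = -4, a_3 = 3/2, a_4 = 8/3, a_5 = -3/8.

a_(n+2) = (n(n-1) - n - 8) / ((n+1)(n+2)) * a_n; check: a_0 = 1, a_1 = -1, a_2 = -4, a_3 = 3/2, a_4 = 8/3, a_5 = -3/8


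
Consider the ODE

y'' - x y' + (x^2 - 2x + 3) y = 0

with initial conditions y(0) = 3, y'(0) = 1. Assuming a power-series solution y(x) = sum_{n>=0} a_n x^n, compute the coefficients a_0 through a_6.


Ansatz: y(x) = sum_{n>=0} a_n x^n, so y'(x) = sum_{n>=1} n a_n x^(n-1) and y''(x) = sum_{n>=2} n(n-1) a_n x^(n-2).
Substitute into P(x) y'' + Q(x) y' + R(x) y = 0 with P(x) = 1, Q(x) = -x, R(x) = x^2 - 2x + 3, and match powers of x.
Initial conditions: a_0 = 3, a_1 = 1.
Setting the coefficient of each power of x to zero and solving order by order (substituting the coefficients already found):
  x^0: 2 a_2 + 3 a_0 = 0  ->  2 a_2 = -3 a_0 = -9  ->  a_2 = -9/2
  x^1: 6 a_3 + 2 a_1 - 2 a_0 = 0  ->  6 a_3 = -2 a_1 + 2 a_0 = 4  ->  a_3 = 2/3
  x^2: 12 a_4 + a_2 - 2 a_1 + a_0 = 0  ->  12 a_4 = -a_2 + 2 a_1 - a_0 = 7/2  ->  a_4 = 7/24
  x^3: 20 a_5 - 2 a_2 + a_1 = 0  ->  20 a_5 = 2 a_2 - a_1 = -10  ->  a_5 = -1/2
  x^4: 30 a_6 - a_4 - 2 a_3 + a_2 = 0  ->  30 a_6 = a_4 + 2 a_3 - a_2 = 49/8  ->  a_6 = 49/240
Truncated series: y(x) = 3 + x - (9/2) x^2 + (2/3) x^3 + (7/24) x^4 - (1/2) x^5 + (49/240) x^6 + O(x^7).

a_0 = 3; a_1 = 1; a_2 = -9/2; a_3 = 2/3; a_4 = 7/24; a_5 = -1/2; a_6 = 49/240


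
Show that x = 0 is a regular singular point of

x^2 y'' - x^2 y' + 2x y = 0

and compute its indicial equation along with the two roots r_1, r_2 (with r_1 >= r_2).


Divide by x^2 to reach normal form y'' + P_1(x) y' + P_2(x) y = 0 with P_1(x) = -1 and P_2(x) = 2/x.
x = 0 is a singular point because the y-coefficient 2/x has a pole at x = 0.
It is a regular singular point because x P_1(x) = p(x) = -x and x^2 P_2(x) = q(x) = 2x are polynomials, hence analytic at x = 0.
p(0) = 0,  q(0) = 0.
Indicial equation: r(r-1) + p(0) r + q(0) = 0, i.e. r^2 + (p(0) - 1) r + q(0) = 0, i.e. r^2 - 1 r = 0.
Discriminant: (-1)^2 - 4(0) = 1, so r = (1 ± 1)/2.
Solving: r_1 = 1, r_2 = 0.

indicial: r^2 - 1 r = 0; roots r_1 = 1, r_2 = 0


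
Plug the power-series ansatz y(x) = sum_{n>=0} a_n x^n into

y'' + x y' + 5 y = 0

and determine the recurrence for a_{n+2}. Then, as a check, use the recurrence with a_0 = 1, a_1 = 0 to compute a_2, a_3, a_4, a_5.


Substitute y = sum_n a_n x^n.
y''(x) has coefficient (n+2)(n+1) a_{n+2} at x^n;
x y'(x) has coefficient n a_n at x^n (shift);
5 y(x) has coefficient 5 a_n at x^n.
Matching x^n: (n+2)(n+1) a_{n+2} + (n + 5) a_n = 0.
Thus a_{n+2} = (-n - 5) / ((n+1)(n+2)) * a_n.

Check with a_0 = 1, a_1 = 0 (apply the recurrence for n = 0, 1, 2, 3): a_0 = 1, a_1 = 0, a_2 = -5/2, a_3 = 0, a_4 = 35/24, a_5 = 0.

a_(n+2) = (-n - 5) / ((n+1)(n+2)) * a_n; check: a_0 = 1, a_1 = 0, a_2 = -5/2, a_3 = 0, a_4 = 35/24, a_5 = 0


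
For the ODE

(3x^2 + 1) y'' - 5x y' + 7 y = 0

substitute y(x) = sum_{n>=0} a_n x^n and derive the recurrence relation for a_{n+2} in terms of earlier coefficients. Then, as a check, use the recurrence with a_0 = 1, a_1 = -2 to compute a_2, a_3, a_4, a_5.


Substitute y = sum_n a_n x^n.
(1 + 3 x^2) y'' contributes (n+2)(n+1) a_{n+2} + 3 n(n-1) a_n at x^n.
-5 x y'(x) contributes -5 n a_n at x^n.
7 y(x) contributes 7 a_n at x^n.
Matching x^n: (n+2)(n+1) a_{n+2} + (3 n(n-1) - 5 n + 7) a_n = 0.
Thus a_{n+2} = (-3 n(n-1) + 5 n - 7) / ((n+1)(n+2)) * a_n.

Check with a_0 = 1, a_1 = -2 (apply the recurrence for n = 0, 1, 2, 3): a_0 = 1, a_1 = -2, a_2 = -7/2, a_3 = 2/3, a_4 = 7/8, a_5 = -1/3.

a_(n+2) = (-3 n(n-1) + 5 n - 7) / ((n+1)(n+2)) * a_n; check: a_0 = 1, a_1 = -2, a_2 = -7/2, a_3 = 2/3, a_4 = 7/8, a_5 = -1/3


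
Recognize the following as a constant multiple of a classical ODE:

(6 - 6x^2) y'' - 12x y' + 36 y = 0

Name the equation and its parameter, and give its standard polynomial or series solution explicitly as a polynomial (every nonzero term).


All three coefficients share the factor 6; dividing through by 6 gives  (1 - x^2) y'' - 2x y' + 6 y = 0.
This matches the Legendre equation (1 - x^2) y'' - 2x y' + n(n+1) y = 0 (note the -2x y' term) with n(n+1) = 6, so n = 2; the polynomial solution is P_2(x).
With y = sum_k a_k x^k, matching x^k gives (k+2)(k+1) a_{k+2} = [k(k+1) - n(n+1)] a_k = (k - 2)(k + 3) a_k. The right side vanishes at k = 2, so the series with the parity of 2 terminates at degree 2.
Standard normalization (P_n(1) = 1): leading coefficient (2n)!/(2^n (n!)^2) = 24/(4*4) = 3/2, so a_2 = 3/2. Work downward with a_k = (k+1)(k+2) a_{k+2} / ((k - 2)(k + 3)):
  a_0 = (1)(2)(3/2) / ((0 - 2)(0 + 3)) = 3/(-6) = -1/2
Hence P_2(x) = 3 x^2/2 - 1/2.

P_2(x); series = 3 x^2/2 - 1/2


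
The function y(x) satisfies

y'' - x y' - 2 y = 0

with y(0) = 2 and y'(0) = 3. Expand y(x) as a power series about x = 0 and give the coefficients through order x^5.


Ansatz: y(x) = sum_{n>=0} a_n x^n, so y'(x) = sum_{n>=1} n a_n x^(n-1) and y''(x) = sum_{n>=2} n(n-1) a_n x^(n-2).
Substitute into P(x) y'' + Q(x) y' + R(x) y = 0 with P(x) = 1, Q(x) = -x, R(x) = -2, and match powers of x.
Initial conditions: a_0 = 2, a_1 = 3.
Setting the coefficient of each power of x to zero and solving order by order (substituting the coefficients already found):
  x^0: 2 a_2 - 2 a_0 = 0  ->  2 a_2 = 2 a_0 = 4  ->  a_2 = 2
  x^1: 6 a_3 - 3 a_1 = 0  ->  6 a_3 = 3 a_1 = 9  ->  a_3 = 3/2
  x^2: 12 a_4 - 4 a_2 = 0  ->  12 a_4 = 4 a_2 = 8  ->  a_4 = 2/3
  x^3: 20 a_5 - 5 a_3 = 0  ->  20 a_5 = 5 a_3 = 15/2  ->  a_5 = 3/8
Truncated series: y(x) = 2 + 3 x + 2 x^2 + (3/2) x^3 + (2/3) x^4 + (3/8) x^5 + O(x^6).

a_0 = 2; a_1 = 3; a_2 = 2; a_3 = 3/2; a_4 = 2/3; a_5 = 3/8


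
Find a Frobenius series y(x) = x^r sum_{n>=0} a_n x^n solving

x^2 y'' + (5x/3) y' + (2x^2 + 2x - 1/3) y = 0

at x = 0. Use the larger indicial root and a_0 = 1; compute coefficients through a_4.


Write in Frobenius form y'' + (p(x)/x) y' + (q(x)/x^2) y = 0:
  p(x) = 5/3,  q(x) = 2x^2 + 2x - 1/3.
Indicial equation: r(r-1) + (5/3) r + (-1/3) = 0 -> roots r_1 = 1/3, r_2 = -1.
Take r = r_1 = 1/3. Let y(x) = x^r sum_{n>=0} a_n x^n with a_0 = 1.
Substitute y = x^r sum a_n x^n and match x^{r+n}. The recurrence is
  D(n) a_n + 2 a_{n-1} + 2 a_{n-2} = 0,  where D(n) = (r+n)(r+n-1) + (5/3)(r+n) + (-1/3).
  a_n = [-2 a_{n-1} - 2 a_{n-2}] / D(n).
Since the indicial polynomial factors as (r - r_1)(r - r_2), D(n) = (r_1 + n - r_1)(r_1 + n - r_2) = n(n + 4/3).
Evaluating step by step (a_0 = 1):
  n = 1: D(1) = 1(1 + 4/3) = 7/3; numerator = -2(1) = -2; a_1 = (-2)/(7/3) = -6/7
  n = 2: D(2) = 2(2 + 4/3) = 20/3; numerator = -2(-6/7) - 2(1) = -2/7; a_2 = (-2/7)/(20/3) = -3/70
  n = 3: D(3) = 3(3 + 4/3) = 13; numerator = -2(-3/70) - 2(-6/7) = 9/5; a_3 = (9/5)/(13) = 9/65
  n = 4: D(4) = 4(4 + 4/3) = 64/3; numerator = -2(9/65) - 2(-3/70) = -87/455; a_4 = (-87/455)/(64/3) = -261/29120

r = 1/3; a_0 = 1; a_1 = -6/7; a_2 = -3/70; a_3 = 9/65; a_4 = -261/29120


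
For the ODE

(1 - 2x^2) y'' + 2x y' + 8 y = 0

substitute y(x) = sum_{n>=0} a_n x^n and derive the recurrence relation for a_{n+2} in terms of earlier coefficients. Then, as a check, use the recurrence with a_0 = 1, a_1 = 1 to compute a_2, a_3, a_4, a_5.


Substitute y = sum_n a_n x^n.
(1 - 2 x^2) y'' contributes (n+2)(n+1) a_{n+2} - 2 n(n-1) a_n at x^n.
2 x y'(x) contributes 2 n a_n at x^n.
8 y(x) contributes 8 a_n at x^n.
Matching x^n: (n+2)(n+1) a_{n+2} + (-2 n(n-1) + 2 n + 8) a_n = 0.
Thus a_{n+2} = (2 n(n-1) - 2 n - 8) / ((n+1)(n+2)) * a_n.

Check with a_0 = 1, a_1 = 1 (apply the recurrence for n = 0, 1, 2, 3): a_0 = 1, a_1 = 1, a_2 = -4, a_3 = -5/3, a_4 = 8/3, a_5 = 1/6.

a_(n+2) = (2 n(n-1) - 2 n - 8) / ((n+1)(n+2)) * a_n; check: a_0 = 1, a_1 = 1, a_2 = -4, a_3 = -5/3, a_4 = 8/3, a_5 = 1/6


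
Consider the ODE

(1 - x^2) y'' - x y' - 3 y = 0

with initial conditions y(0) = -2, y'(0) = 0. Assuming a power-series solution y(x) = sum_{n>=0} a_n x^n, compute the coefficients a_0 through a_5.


Ansatz: y(x) = sum_{n>=0} a_n x^n, so y'(x) = sum_{n>=1} n a_n x^(n-1) and y''(x) = sum_{n>=2} n(n-1) a_n x^(n-2).
Substitute into P(x) y'' + Q(x) y' + R(x) y = 0 with P(x) = 1 - x^2, Q(x) = -x, R(x) = -3, and match powers of x.
Initial conditions: a_0 = -2, a_1 = 0.
Setting the coefficient of each power of x to zero and solving order by order (substituting the coefficients already found):
  x^0: 2 a_2 - 3 a_0 = 0  ->  2 a_2 = 3 a_0 = -6  ->  a_2 = -3
  x^1: 6 a_3 - 4 a_1 = 0  ->  6 a_3 = 4 a_1 = 0  ->  a_3 = 0
  x^2: 12 a_4 - 7 a_2 = 0  ->  12 a_4 = 7 a_2 = -21  ->  a_4 = -7/4
  x^3: 20 a_5 - 12 a_3 = 0  ->  20 a_5 = 12 a_3 = 0  ->  a_5 = 0
Truncated series: y(x) = -2 - 3 x^2 - (7/4) x^4 + O(x^6).

a_0 = -2; a_1 = 0; a_2 = -3; a_3 = 0; a_4 = -7/4; a_5 = 0


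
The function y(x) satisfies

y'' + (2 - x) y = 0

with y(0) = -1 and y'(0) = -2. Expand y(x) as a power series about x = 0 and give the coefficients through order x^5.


Ansatz: y(x) = sum_{n>=0} a_n x^n, so y'(x) = sum_{n>=1} n a_n x^(n-1) and y''(x) = sum_{n>=2} n(n-1) a_n x^(n-2).
Substitute into P(x) y'' + Q(x) y' + R(x) y = 0 with P(x) = 1, Q(x) = 0, R(x) = 2 - x, and match powers of x.
Initial conditions: a_0 = -1, a_1 = -2.
Setting the coefficient of each power of x to zero and solving order by order (substituting the coefficients already found):
  x^0: 2 a_2 + 2 a_0 = 0  ->  2 a_2 = -2 a_0 = 2  ->  a_2 = 1
  x^1: 6 a_3 + 2 a_1 - a_0 = 0  ->  6 a_3 = -2 a_1 + a_0 = 3  ->  a_3 = 1/2
  x^2: 12 a_4 + 2 a_2 - a_1 = 0  ->  12 a_4 = -2 a_2 + a_1 = -4  ->  a_4 = -1/3
  x^3: 20 a_5 + 2 a_3 - a_2 = 0  ->  20 a_5 = -2 a_3 + a_2 = 0  ->  a_5 = 0
Truncated series: y(x) = -1 - 2 x + x^2 + (1/2) x^3 - (1/3) x^4 + O(x^6).

a_0 = -1; a_1 = -2; a_2 = 1; a_3 = 1/2; a_4 = -1/3; a_5 = 0


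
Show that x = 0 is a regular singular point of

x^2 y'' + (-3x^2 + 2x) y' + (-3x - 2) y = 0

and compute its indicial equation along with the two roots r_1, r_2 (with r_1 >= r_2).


Divide by x^2 to reach normal form y'' + P_1(x) y' + P_2(x) y = 0 with P_1(x) = -3 + 2/x and P_2(x) = -3/x - 2/x^2.
x = 0 is a singular point because the y'-coefficient -3 + 2/x has a pole at x = 0 and the y-coefficient -3/x - 2/x^2 has a pole at x = 0.
It is a regular singular point because x P_1(x) = p(x) = 2 - 3x and x^2 P_2(x) = q(x) = -3x - 2 are polynomials, hence analytic at x = 0.
p(0) = 2,  q(0) = -2.
Indicial equation: r(r-1) + p(0) r + q(0) = 0, i.e. r^2 + (p(0) - 1) r + q(0) = 0, i.e. r^2 + 1 r - 2 = 0.
Discriminant: (1)^2 - 4(-2) = 9, so r = (-1 ± 3)/2.
Solving: r_1 = 1, r_2 = -2.

indicial: r^2 + 1 r - 2 = 0; roots r_1 = 1, r_2 = -2


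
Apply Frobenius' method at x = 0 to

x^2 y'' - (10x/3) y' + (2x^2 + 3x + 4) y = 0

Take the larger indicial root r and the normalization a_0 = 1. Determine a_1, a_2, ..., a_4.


Write in Frobenius form y'' + (p(x)/x) y' + (q(x)/x^2) y = 0:
  p(x) = -10/3,  q(x) = 2x^2 + 3x + 4.
Indicial equation: r(r-1) + (-10/3) r + (4) = 0 -> roots r_1 = 3, r_2 = 4/3.
Take r = r_1 = 3. Let y(x) = x^r sum_{n>=0} a_n x^n with a_0 = 1.
Substitute y = x^r sum a_n x^n and match x^{r+n}. The recurrence is
  D(n) a_n + 3 a_{n-1} + 2 a_{n-2} = 0,  where D(n) = (r+n)(r+n-1) + (-10/3)(r+n) + (4).
  a_n = [-3 a_{n-1} - 2 a_{n-2}] / D(n).
Since the indicial polynomial factors as (r - r_1)(r - r_2), D(n) = (r_1 + n - r_1)(r_1 + n - r_2) = n(n + 5/3).
Evaluating step by step (a_0 = 1):
  n = 1: D(1) = 1(1 + 5/3) = 8/3; numerator = -3(1) = -3; a_1 = (-3)/(8/3) = -9/8
  n = 2: D(2) = 2(2 + 5/3) = 22/3; numerator = -3(-9/8) - 2(1) = 11/8; a_2 = (11/8)/(22/3) = 3/16
  n = 3: D(3) = 3(3 + 5/3) = 14; numerator = -3(3/16) - 2(-9/8) = 27/16; a_3 = (27/16)/(14) = 27/224
  n = 4: D(4) = 4(4 + 5/3) = 68/3; numerator = -3(27/224) - 2(3/16) = -165/224; a_4 = (-165/224)/(68/3) = -495/15232

r = 3; a_0 = 1; a_1 = -9/8; a_2 = 3/16; a_3 = 27/224; a_4 = -495/15232


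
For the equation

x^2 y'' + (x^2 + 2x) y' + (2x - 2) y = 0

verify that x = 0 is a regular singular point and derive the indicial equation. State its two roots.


Divide by x^2 to reach normal form y'' + P_1(x) y' + P_2(x) y = 0 with P_1(x) = 1 + 2/x and P_2(x) = 2/x - 2/x^2.
x = 0 is a singular point because the y'-coefficient 1 + 2/x has a pole at x = 0 and the y-coefficient 2/x - 2/x^2 has a pole at x = 0.
It is a regular singular point because x P_1(x) = p(x) = x + 2 and x^2 P_2(x) = q(x) = 2x - 2 are polynomials, hence analytic at x = 0.
p(0) = 2,  q(0) = -2.
Indicial equation: r(r-1) + p(0) r + q(0) = 0, i.e. r^2 + (p(0) - 1) r + q(0) = 0, i.e. r^2 + 1 r - 2 = 0.
Discriminant: (1)^2 - 4(-2) = 9, so r = (-1 ± 3)/2.
Solving: r_1 = 1, r_2 = -2.

indicial: r^2 + 1 r - 2 = 0; roots r_1 = 1, r_2 = -2


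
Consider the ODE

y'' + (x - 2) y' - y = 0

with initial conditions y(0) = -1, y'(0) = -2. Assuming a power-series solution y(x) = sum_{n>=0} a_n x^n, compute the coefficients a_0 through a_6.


Ansatz: y(x) = sum_{n>=0} a_n x^n, so y'(x) = sum_{n>=1} n a_n x^(n-1) and y''(x) = sum_{n>=2} n(n-1) a_n x^(n-2).
Substitute into P(x) y'' + Q(x) y' + R(x) y = 0 with P(x) = 1, Q(x) = x - 2, R(x) = -1, and match powers of x.
Initial conditions: a_0 = -1, a_1 = -2.
Setting the coefficient of each power of x to zero and solving order by order (substituting the coefficients already found):
  x^0: 2 a_2 - 2 a_1 - a_0 = 0  ->  2 a_2 = 2 a_1 + a_0 = -5  ->  a_2 = -5/2
  x^1: 6 a_3 - 4 a_2 = 0  ->  6 a_3 = 4 a_2 = -10  ->  a_3 = -5/3
  x^2: 12 a_4 - 6 a_3 + a_2 = 0  ->  12 a_4 = 6 a_3 - a_2 = -15/2  ->  a_4 = -5/8
  x^3: 20 a_5 - 8 a_4 + 2 a_3 = 0  ->  20 a_5 = 8 a_4 - 2 a_3 = -5/3  ->  a_5 = -1/12
  x^4: 30 a_6 - 10 a_5 + 3 a_4 = 0  ->  30 a_6 = 10 a_5 - 3 a_4 = 25/24  ->  a_6 = 5/144
Truncated series: y(x) = -1 - 2 x - (5/2) x^2 - (5/3) x^3 - (5/8) x^4 - (1/12) x^5 + (5/144) x^6 + O(x^7).

a_0 = -1; a_1 = -2; a_2 = -5/2; a_3 = -5/3; a_4 = -5/8; a_5 = -1/12; a_6 = 5/144


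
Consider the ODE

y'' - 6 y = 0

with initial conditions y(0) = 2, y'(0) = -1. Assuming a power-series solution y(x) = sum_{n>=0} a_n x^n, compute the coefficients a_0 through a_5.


Ansatz: y(x) = sum_{n>=0} a_n x^n, so y'(x) = sum_{n>=1} n a_n x^(n-1) and y''(x) = sum_{n>=2} n(n-1) a_n x^(n-2).
Substitute into P(x) y'' + Q(x) y' + R(x) y = 0 with P(x) = 1, Q(x) = 0, R(x) = -6, and match powers of x.
Initial conditions: a_0 = 2, a_1 = -1.
Setting the coefficient of each power of x to zero and solving order by order (substituting the coefficients already found):
  x^0: 2 a_2 - 6 a_0 = 0  ->  2 a_2 = 6 a_0 = 12  ->  a_2 = 6
  x^1: 6 a_3 - 6 a_1 = 0  ->  6 a_3 = 6 a_1 = -6  ->  a_3 = -1
  x^2: 12 a_4 - 6 a_2 = 0  ->  12 a_4 = 6 a_2 = 36  ->  a_4 = 3
  x^3: 20 a_5 - 6 a_3 = 0  ->  20 a_5 = 6 a_3 = -6  ->  a_5 = -3/10
Truncated series: y(x) = 2 - x + 6 x^2 - x^3 + 3 x^4 - (3/10) x^5 + O(x^6).

a_0 = 2; a_1 = -1; a_2 = 6; a_3 = -1; a_4 = 3; a_5 = -3/10


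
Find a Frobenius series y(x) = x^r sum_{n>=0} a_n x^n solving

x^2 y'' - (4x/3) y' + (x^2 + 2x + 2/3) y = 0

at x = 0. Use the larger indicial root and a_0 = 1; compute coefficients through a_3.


Write in Frobenius form y'' + (p(x)/x) y' + (q(x)/x^2) y = 0:
  p(x) = -4/3,  q(x) = x^2 + 2x + 2/3.
Indicial equation: r(r-1) + (-4/3) r + (2/3) = 0 -> roots r_1 = 2, r_2 = 1/3.
Take r = r_1 = 2. Let y(x) = x^r sum_{n>=0} a_n x^n with a_0 = 1.
Substitute y = x^r sum a_n x^n and match x^{r+n}. The recurrence is
  D(n) a_n + 2 a_{n-1} + 1 a_{n-2} = 0,  where D(n) = (r+n)(r+n-1) + (-4/3)(r+n) + (2/3).
  a_n = [-2 a_{n-1} - 1 a_{n-2}] / D(n).
Since the indicial polynomial factors as (r - r_1)(r - r_2), D(n) = (r_1 + n - r_1)(r_1 + n - r_2) = n(n + 5/3).
Evaluating step by step (a_0 = 1):
  n = 1: D(1) = 1(1 + 5/3) = 8/3; numerator = -2(1) = -2; a_1 = (-2)/(8/3) = -3/4
  n = 2: D(2) = 2(2 + 5/3) = 22/3; numerator = -2(-3/4) - 1(1) = 1/2; a_2 = (1/2)/(22/3) = 3/44
  n = 3: D(3) = 3(3 + 5/3) = 14; numerator = -2(3/44) - 1(-3/4) = 27/44; a_3 = (27/44)/(14) = 27/616

r = 2; a_0 = 1; a_1 = -3/4; a_2 = 3/44; a_3 = 27/616


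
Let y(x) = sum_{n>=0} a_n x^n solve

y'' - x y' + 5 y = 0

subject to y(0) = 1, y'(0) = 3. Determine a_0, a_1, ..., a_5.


Ansatz: y(x) = sum_{n>=0} a_n x^n, so y'(x) = sum_{n>=1} n a_n x^(n-1) and y''(x) = sum_{n>=2} n(n-1) a_n x^(n-2).
Substitute into P(x) y'' + Q(x) y' + R(x) y = 0 with P(x) = 1, Q(x) = -x, R(x) = 5, and match powers of x.
Initial conditions: a_0 = 1, a_1 = 3.
Setting the coefficient of each power of x to zero and solving order by order (substituting the coefficients already found):
  x^0: 2 a_2 + 5 a_0 = 0  ->  2 a_2 = -5 a_0 = -5  ->  a_2 = -5/2
  x^1: 6 a_3 + 4 a_1 = 0  ->  6 a_3 = -4 a_1 = -12  ->  a_3 = -2
  x^2: 12 a_4 + 3 a_2 = 0  ->  12 a_4 = -3 a_2 = 15/2  ->  a_4 = 5/8
  x^3: 20 a_5 + 2 a_3 = 0  ->  20 a_5 = -2 a_3 = 4  ->  a_5 = 1/5
Truncated series: y(x) = 1 + 3 x - (5/2) x^2 - 2 x^3 + (5/8) x^4 + (1/5) x^5 + O(x^6).

a_0 = 1; a_1 = 3; a_2 = -5/2; a_3 = -2; a_4 = 5/8; a_5 = 1/5


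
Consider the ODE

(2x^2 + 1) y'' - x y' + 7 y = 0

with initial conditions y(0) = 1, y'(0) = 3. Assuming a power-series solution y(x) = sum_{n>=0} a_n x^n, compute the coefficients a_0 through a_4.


Ansatz: y(x) = sum_{n>=0} a_n x^n, so y'(x) = sum_{n>=1} n a_n x^(n-1) and y''(x) = sum_{n>=2} n(n-1) a_n x^(n-2).
Substitute into P(x) y'' + Q(x) y' + R(x) y = 0 with P(x) = 2x^2 + 1, Q(x) = -x, R(x) = 7, and match powers of x.
Initial conditions: a_0 = 1, a_1 = 3.
Setting the coefficient of each power of x to zero and solving order by order (substituting the coefficients already found):
  x^0: 2 a_2 + 7 a_0 = 0  ->  2 a_2 = -7 a_0 = -7  ->  a_2 = -7/2
  x^1: 6 a_3 + 6 a_1 = 0  ->  6 a_3 = -6 a_1 = -18  ->  a_3 = -3
  x^2: 12 a_4 + 9 a_2 = 0  ->  12 a_4 = -9 a_2 = 63/2  ->  a_4 = 21/8
Truncated series: y(x) = 1 + 3 x - (7/2) x^2 - 3 x^3 + (21/8) x^4 + O(x^5).

a_0 = 1; a_1 = 3; a_2 = -7/2; a_3 = -3; a_4 = 21/8


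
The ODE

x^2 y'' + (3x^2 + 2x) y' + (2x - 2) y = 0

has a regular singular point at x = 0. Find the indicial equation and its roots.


Divide by x^2 to reach normal form y'' + P_1(x) y' + P_2(x) y = 0 with P_1(x) = 3 + 2/x and P_2(x) = 2/x - 2/x^2.
x = 0 is a singular point because the y'-coefficient 3 + 2/x has a pole at x = 0 and the y-coefficient 2/x - 2/x^2 has a pole at x = 0.
It is a regular singular point because x P_1(x) = p(x) = 3x + 2 and x^2 P_2(x) = q(x) = 2x - 2 are polynomials, hence analytic at x = 0.
p(0) = 2,  q(0) = -2.
Indicial equation: r(r-1) + p(0) r + q(0) = 0, i.e. r^2 + (p(0) - 1) r + q(0) = 0, i.e. r^2 + 1 r - 2 = 0.
Discriminant: (1)^2 - 4(-2) = 9, so r = (-1 ± 3)/2.
Solving: r_1 = 1, r_2 = -2.

indicial: r^2 + 1 r - 2 = 0; roots r_1 = 1, r_2 = -2


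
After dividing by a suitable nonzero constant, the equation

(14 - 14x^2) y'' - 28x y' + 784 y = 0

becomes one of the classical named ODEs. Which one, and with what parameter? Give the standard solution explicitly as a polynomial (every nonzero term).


All three coefficients share the factor 14; dividing through by 14 gives  (1 - x^2) y'' - 2x y' + 56 y = 0.
This matches the Legendre equation (1 - x^2) y'' - 2x y' + n(n+1) y = 0 (note the -2x y' term) with n(n+1) = 56, so n = 7; the polynomial solution is P_7(x).
With y = sum_k a_k x^k, matching x^k gives (k+2)(k+1) a_{k+2} = [k(k+1) - n(n+1)] a_k = (k - 7)(k + 8) a_k. The right side vanishes at k = 7, so the series with the parity of 7 terminates at degree 7.
Standard normalization (P_n(1) = 1): leading coefficient (2n)!/(2^n (n!)^2) = 87178291200/(128*25401600) = 429/16, so a_7 = 429/16. Work downward with a_k = (k+1)(k+2) a_{k+2} / ((k - 7)(k + 8)):
  a_5 = (6)(7)(429/16) / ((5 - 7)(5 + 8)) = (9009/8)/(-26) = -693/16
  a_3 = (4)(5)(-693/16) / ((3 - 7)(3 + 8)) = (-3465/4)/(-44) = 315/16
  a_1 = (2)(3)(315/16) / ((1 - 7)(1 + 8)) = (945/8)/(-54) = -35/16
Hence P_7(x) = 429 x^7/16 - 693 x^5/16 + 315 x^3/16 - 35 x/16.

P_7(x); series = 429 x^7/16 - 693 x^5/16 + 315 x^3/16 - 35 x/16


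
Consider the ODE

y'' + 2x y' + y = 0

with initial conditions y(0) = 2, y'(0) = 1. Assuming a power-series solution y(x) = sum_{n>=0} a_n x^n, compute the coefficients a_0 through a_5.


Ansatz: y(x) = sum_{n>=0} a_n x^n, so y'(x) = sum_{n>=1} n a_n x^(n-1) and y''(x) = sum_{n>=2} n(n-1) a_n x^(n-2).
Substitute into P(x) y'' + Q(x) y' + R(x) y = 0 with P(x) = 1, Q(x) = 2x, R(x) = 1, and match powers of x.
Initial conditions: a_0 = 2, a_1 = 1.
Setting the coefficient of each power of x to zero and solving order by order (substituting the coefficients already found):
  x^0: 2 a_2 + a_0 = 0  ->  2 a_2 = -a_0 = -2  ->  a_2 = -1
  x^1: 6 a_3 + 3 a_1 = 0  ->  6 a_3 = -3 a_1 = -3  ->  a_3 = -1/2
  x^2: 12 a_4 + 5 a_2 = 0  ->  12 a_4 = -5 a_2 = 5  ->  a_4 = 5/12
  x^3: 20 a_5 + 7 a_3 = 0  ->  20 a_5 = -7 a_3 = 7/2  ->  a_5 = 7/40
Truncated series: y(x) = 2 + x - x^2 - (1/2) x^3 + (5/12) x^4 + (7/40) x^5 + O(x^6).

a_0 = 2; a_1 = 1; a_2 = -1; a_3 = -1/2; a_4 = 5/12; a_5 = 7/40


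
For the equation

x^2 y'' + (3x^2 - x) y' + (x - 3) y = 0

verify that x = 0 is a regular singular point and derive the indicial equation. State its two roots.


Divide by x^2 to reach normal form y'' + P_1(x) y' + P_2(x) y = 0 with P_1(x) = 3 - 1/x and P_2(x) = 1/x - 3/x^2.
x = 0 is a singular point because the y'-coefficient 3 - 1/x has a pole at x = 0 and the y-coefficient 1/x - 3/x^2 has a pole at x = 0.
It is a regular singular point because x P_1(x) = p(x) = 3x - 1 and x^2 P_2(x) = q(x) = x - 3 are polynomials, hence analytic at x = 0.
p(0) = -1,  q(0) = -3.
Indicial equation: r(r-1) + p(0) r + q(0) = 0, i.e. r^2 + (p(0) - 1) r + q(0) = 0, i.e. r^2 - 2 r - 3 = 0.
Discriminant: (-2)^2 - 4(-3) = 16, so r = (2 ± 4)/2.
Solving: r_1 = 3, r_2 = -1.

indicial: r^2 - 2 r - 3 = 0; roots r_1 = 3, r_2 = -1


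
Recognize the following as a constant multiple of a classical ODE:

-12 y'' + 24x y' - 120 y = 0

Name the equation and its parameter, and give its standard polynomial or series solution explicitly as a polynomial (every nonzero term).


All three coefficients share the factor -12; dividing through by -12 gives  y'' - 2x y' + 10 y = 0.
This matches the Hermite equation y'' - 2x y' + 2n y = 0 with 2n = 10, so n = 5; the polynomial solution is H_5(x).
With y = sum_k a_k x^k, matching x^k gives (k+2)(k+1) a_{k+2} = 2(k - n) a_k = 2(k - 5) a_k. The right side vanishes at k = 5, so the series with the parity of 5 terminates at degree 5.
Standard normalization: leading coefficient of H_n is 2^n, so a_5 = 2^5 = 32. Work downward with a_k = (k+1)(k+2) a_{k+2} / (2(k - n)):
  a_3 = (4)(5)(32) / (2(3 - 5)) = 640/(-4) = -160
  a_1 = (2)(3)(-160) / (2(1 - 5)) = -960/(-8) = 120
Hence H_5(x) = 32 x^5 - 160 x^3 + 120 x.

H_5(x); series = 32 x^5 - 160 x^3 + 120 x


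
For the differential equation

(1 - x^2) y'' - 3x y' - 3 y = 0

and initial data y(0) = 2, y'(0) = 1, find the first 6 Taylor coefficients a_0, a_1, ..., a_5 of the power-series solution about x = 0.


Ansatz: y(x) = sum_{n>=0} a_n x^n, so y'(x) = sum_{n>=1} n a_n x^(n-1) and y''(x) = sum_{n>=2} n(n-1) a_n x^(n-2).
Substitute into P(x) y'' + Q(x) y' + R(x) y = 0 with P(x) = 1 - x^2, Q(x) = -3x, R(x) = -3, and match powers of x.
Initial conditions: a_0 = 2, a_1 = 1.
Setting the coefficient of each power of x to zero and solving order by order (substituting the coefficients already found):
  x^0: 2 a_2 - 3 a_0 = 0  ->  2 a_2 = 3 a_0 = 6  ->  a_2 = 3
  x^1: 6 a_3 - 6 a_1 = 0  ->  6 a_3 = 6 a_1 = 6  ->  a_3 = 1
  x^2: 12 a_4 - 11 a_2 = 0  ->  12 a_4 = 11 a_2 = 33  ->  a_4 = 11/4
  x^3: 20 a_5 - 18 a_3 = 0  ->  20 a_5 = 18 a_3 = 18  ->  a_5 = 9/10
Truncated series: y(x) = 2 + x + 3 x^2 + x^3 + (11/4) x^4 + (9/10) x^5 + O(x^6).

a_0 = 2; a_1 = 1; a_2 = 3; a_3 = 1; a_4 = 11/4; a_5 = 9/10


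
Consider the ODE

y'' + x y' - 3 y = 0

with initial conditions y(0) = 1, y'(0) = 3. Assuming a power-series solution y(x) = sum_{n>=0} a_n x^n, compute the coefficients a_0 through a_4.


Ansatz: y(x) = sum_{n>=0} a_n x^n, so y'(x) = sum_{n>=1} n a_n x^(n-1) and y''(x) = sum_{n>=2} n(n-1) a_n x^(n-2).
Substitute into P(x) y'' + Q(x) y' + R(x) y = 0 with P(x) = 1, Q(x) = x, R(x) = -3, and match powers of x.
Initial conditions: a_0 = 1, a_1 = 3.
Setting the coefficient of each power of x to zero and solving order by order (substituting the coefficients already found):
  x^0: 2 a_2 - 3 a_0 = 0  ->  2 a_2 = 3 a_0 = 3  ->  a_2 = 3/2
  x^1: 6 a_3 - 2 a_1 = 0  ->  6 a_3 = 2 a_1 = 6  ->  a_3 = 1
  x^2: 12 a_4 - a_2 = 0  ->  12 a_4 = a_2 = 3/2  ->  a_4 = 1/8
Truncated series: y(x) = 1 + 3 x + (3/2) x^2 + x^3 + (1/8) x^4 + O(x^5).

a_0 = 1; a_1 = 3; a_2 = 3/2; a_3 = 1; a_4 = 1/8


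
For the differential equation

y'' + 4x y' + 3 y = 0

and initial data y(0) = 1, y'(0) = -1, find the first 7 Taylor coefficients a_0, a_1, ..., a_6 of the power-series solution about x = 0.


Ansatz: y(x) = sum_{n>=0} a_n x^n, so y'(x) = sum_{n>=1} n a_n x^(n-1) and y''(x) = sum_{n>=2} n(n-1) a_n x^(n-2).
Substitute into P(x) y'' + Q(x) y' + R(x) y = 0 with P(x) = 1, Q(x) = 4x, R(x) = 3, and match powers of x.
Initial conditions: a_0 = 1, a_1 = -1.
Setting the coefficient of each power of x to zero and solving order by order (substituting the coefficients already found):
  x^0: 2 a_2 + 3 a_0 = 0  ->  2 a_2 = -3 a_0 = -3  ->  a_2 = -3/2
  x^1: 6 a_3 + 7 a_1 = 0  ->  6 a_3 = -7 a_1 = 7  ->  a_3 = 7/6
  x^2: 12 a_4 + 11 a_2 = 0  ->  12 a_4 = -11 a_2 = 33/2  ->  a_4 = 11/8
  x^3: 20 a_5 + 15 a_3 = 0  ->  20 a_5 = -15 a_3 = -35/2  ->  a_5 = -7/8
  x^4: 30 a_6 + 19 a_4 = 0  ->  30 a_6 = -19 a_4 = -209/8  ->  a_6 = -209/240
Truncated series: y(x) = 1 - x - (3/2) x^2 + (7/6) x^3 + (11/8) x^4 - (7/8) x^5 - (209/240) x^6 + O(x^7).

a_0 = 1; a_1 = -1; a_2 = -3/2; a_3 = 7/6; a_4 = 11/8; a_5 = -7/8; a_6 = -209/240


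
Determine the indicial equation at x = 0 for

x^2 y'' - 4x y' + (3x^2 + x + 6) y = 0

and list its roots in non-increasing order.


Divide by x^2 to reach normal form y'' + P_1(x) y' + P_2(x) y = 0 with P_1(x) = -4/x and P_2(x) = 3 + 1/x + 6/x^2.
x = 0 is a singular point because the y'-coefficient -4/x has a pole at x = 0 and the y-coefficient 3 + 1/x + 6/x^2 has a pole at x = 0.
It is a regular singular point because x P_1(x) = p(x) = -4 and x^2 P_2(x) = q(x) = 3x^2 + x + 6 are polynomials, hence analytic at x = 0.
p(0) = -4,  q(0) = 6.
Indicial equation: r(r-1) + p(0) r + q(0) = 0, i.e. r^2 + (p(0) - 1) r + q(0) = 0, i.e. r^2 - 5 r + 6 = 0.
Discriminant: (-5)^2 - 4(6) = 1, so r = (5 ± 1)/2.
Solving: r_1 = 3, r_2 = 2.

indicial: r^2 - 5 r + 6 = 0; roots r_1 = 3, r_2 = 2
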